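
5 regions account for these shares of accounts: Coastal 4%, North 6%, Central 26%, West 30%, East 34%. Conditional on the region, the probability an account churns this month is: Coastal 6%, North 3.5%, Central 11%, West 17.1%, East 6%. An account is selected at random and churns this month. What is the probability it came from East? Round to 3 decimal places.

0.195

Compute prior × likelihood for every hypothesis:
  Coastal: 0.04 × 0.06 = 0.0024
  North: 0.06 × 0.035 = 0.0021
  Central: 0.26 × 0.11 = 0.0286
  West: 0.3 × 0.171 = 0.0513
  East: 0.34 × 0.06 = 0.0204
Normalizing constant = 0.1048.
P(East | evidence) = 0.0204 / 0.1048 ≈ 0.195.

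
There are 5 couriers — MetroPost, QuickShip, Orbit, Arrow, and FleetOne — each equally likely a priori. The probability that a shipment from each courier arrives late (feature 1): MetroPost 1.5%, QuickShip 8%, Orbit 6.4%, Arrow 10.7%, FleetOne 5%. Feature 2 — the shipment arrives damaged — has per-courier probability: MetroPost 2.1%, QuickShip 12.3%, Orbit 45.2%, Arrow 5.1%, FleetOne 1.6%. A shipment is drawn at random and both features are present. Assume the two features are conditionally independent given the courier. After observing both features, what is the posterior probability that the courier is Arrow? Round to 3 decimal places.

0.120

With a uniform prior (1/5 each), posterior ∝ likelihood:
  MetroPost: 0.015 × 0.021 = 0.000315
  QuickShip: 0.08 × 0.123 = 0.00984
  Orbit: 0.064 × 0.452 = 0.028928
  Arrow: 0.107 × 0.051 = 0.005457
  FleetOne: 0.05 × 0.016 = 0.0008
Normalizing constant = 0.04534.
P(Arrow | evidence) = 0.005457 / 0.04534 ≈ 0.120.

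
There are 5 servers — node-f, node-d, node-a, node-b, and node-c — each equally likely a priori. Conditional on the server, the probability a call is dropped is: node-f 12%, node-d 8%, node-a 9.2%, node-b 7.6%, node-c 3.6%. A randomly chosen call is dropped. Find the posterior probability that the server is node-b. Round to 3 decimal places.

With a uniform prior (1/5 each), posterior ∝ likelihood:
  node-f: 0.12
  node-d: 0.08
  node-a: 0.092
  node-b: 0.076
  node-c: 0.036
Sum = 0.404.
P(node-b | evidence) = 0.076 / 0.404 ≈ 0.188.

0.188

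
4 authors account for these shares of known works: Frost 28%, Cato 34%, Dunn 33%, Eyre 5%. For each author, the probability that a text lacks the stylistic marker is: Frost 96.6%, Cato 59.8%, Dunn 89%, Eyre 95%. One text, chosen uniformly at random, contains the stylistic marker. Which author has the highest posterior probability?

Taking complements, P(marker | each) = Frost 0.034, Cato 0.402, Dunn 0.11, Eyre 0.05.
Prior × likelihood for each hypothesis:
  Frost: 0.28 × 0.034 = 0.00952
  Cato: 0.34 × 0.402 = 0.13668
  Dunn: 0.33 × 0.11 = 0.0363
  Eyre: 0.05 × 0.05 = 0.0025
Normalizing constant = 0.185.
Largest term belongs to Cato, so Cato is most probable.

Cato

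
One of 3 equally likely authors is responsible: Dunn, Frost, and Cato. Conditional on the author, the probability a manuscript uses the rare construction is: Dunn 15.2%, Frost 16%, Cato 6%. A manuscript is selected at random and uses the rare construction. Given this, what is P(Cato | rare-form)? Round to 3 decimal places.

0.161

Since the prior is uniform, the posterior is proportional to the likelihood:
  Dunn: 0.152
  Frost: 0.16
  Cato: 0.06
Total = 0.372.
P(Cato | evidence) = 0.06 / 0.372 ≈ 0.161.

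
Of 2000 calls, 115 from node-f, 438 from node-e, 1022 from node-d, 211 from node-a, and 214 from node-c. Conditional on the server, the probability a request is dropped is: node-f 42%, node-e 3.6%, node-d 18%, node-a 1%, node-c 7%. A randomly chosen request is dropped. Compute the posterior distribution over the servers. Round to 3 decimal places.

node-f 0.182, node-e 0.059, node-d 0.694, node-a 0.008, node-c 0.057

Prior × likelihood for each hypothesis:
  node-f: 0.0575 × 0.42 = 0.02415
  node-e: 0.219 × 0.036 = 0.007884
  node-d: 0.511 × 0.18 = 0.09198
  node-a: 0.1055 × 0.01 = 0.001055
  node-c: 0.107 × 0.07 = 0.00749
Sum = 0.132559.
P(node-f | dropped) = 0.02415/0.132559 ≈ 0.182
P(node-e | dropped) = 0.007884/0.132559 ≈ 0.059
P(node-d | dropped) = 0.09198/0.132559 ≈ 0.694
P(node-a | dropped) = 0.001055/0.132559 ≈ 0.008
P(node-c | dropped) = 0.00749/0.132559 ≈ 0.057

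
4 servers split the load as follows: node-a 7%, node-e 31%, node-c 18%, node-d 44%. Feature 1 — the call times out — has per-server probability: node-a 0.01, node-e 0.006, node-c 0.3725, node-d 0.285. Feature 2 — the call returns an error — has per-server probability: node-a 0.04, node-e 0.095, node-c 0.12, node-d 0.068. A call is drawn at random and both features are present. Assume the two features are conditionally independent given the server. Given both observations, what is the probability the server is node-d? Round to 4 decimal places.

Unnormalized posteriors (prior × likelihood):
  node-a: 0.07 × 0.01 × 0.04 = 0.000028
  node-e: 0.31 × 0.006 × 0.095 = 0.0001767
  node-c: 0.18 × 0.3725 × 0.12 = 0.008046
  node-d: 0.44 × 0.285 × 0.068 = 0.0085272
Normalizing constant = 0.0167779.
P(node-d | evidence) = 0.0085272 / 0.0167779 ≈ 0.5082.

0.5082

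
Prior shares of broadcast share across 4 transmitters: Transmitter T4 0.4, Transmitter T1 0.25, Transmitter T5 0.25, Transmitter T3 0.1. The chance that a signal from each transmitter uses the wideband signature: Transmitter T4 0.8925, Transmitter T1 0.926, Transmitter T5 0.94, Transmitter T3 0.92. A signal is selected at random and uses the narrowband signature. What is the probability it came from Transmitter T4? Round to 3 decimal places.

Taking complements, P(narrowband | each) = Transmitter T4 0.1075, Transmitter T1 0.074, Transmitter T5 0.06, Transmitter T3 0.08.
By Bayes' rule, posterior ∝ prior × likelihood:
  Transmitter T4: 0.4 × 0.1075 = 0.043
  Transmitter T1: 0.25 × 0.074 = 0.0185
  Transmitter T5: 0.25 × 0.06 = 0.015
  Transmitter T3: 0.1 × 0.08 = 0.008
Normalizing constant = 0.0845.
P(Transmitter T4 | evidence) = 0.043 / 0.0845 ≈ 0.509.

0.509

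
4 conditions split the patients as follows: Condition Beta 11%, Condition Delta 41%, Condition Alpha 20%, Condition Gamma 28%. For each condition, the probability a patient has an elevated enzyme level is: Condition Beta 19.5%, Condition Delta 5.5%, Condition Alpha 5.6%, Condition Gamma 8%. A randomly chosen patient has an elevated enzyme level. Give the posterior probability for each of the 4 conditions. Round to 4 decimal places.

Prior × likelihood for each hypothesis:
  Condition Beta: 0.11 × 0.195 = 0.02145
  Condition Delta: 0.41 × 0.055 = 0.02255
  Condition Alpha: 0.2 × 0.056 = 0.0112
  Condition Gamma: 0.28 × 0.08 = 0.0224
Sum = 0.0776.
P(Condition Beta | elevated) = 0.02145/0.0776 ≈ 0.2764
P(Condition Delta | elevated) = 0.02255/0.0776 ≈ 0.2906
P(Condition Alpha | elevated) = 0.0112/0.0776 ≈ 0.1443
P(Condition Gamma | elevated) = 0.0224/0.0776 ≈ 0.2887
(Check: 0.2764+0.2906+0.1443+0.2887 = 1.0000.)

Condition Beta 0.2764, Condition Delta 0.2906, Condition Alpha 0.1443, Condition Gamma 0.2887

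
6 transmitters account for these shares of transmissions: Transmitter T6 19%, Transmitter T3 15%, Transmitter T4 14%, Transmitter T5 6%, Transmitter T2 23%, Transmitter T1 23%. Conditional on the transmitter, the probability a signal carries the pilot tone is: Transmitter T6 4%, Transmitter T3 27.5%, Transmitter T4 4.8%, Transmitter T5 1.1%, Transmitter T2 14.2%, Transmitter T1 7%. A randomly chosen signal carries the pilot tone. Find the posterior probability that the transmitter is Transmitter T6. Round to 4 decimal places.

By Bayes' rule, posterior ∝ prior × likelihood:
  Transmitter T6: 0.19 × 0.04 = 0.0076
  Transmitter T3: 0.15 × 0.275 = 0.04125
  Transmitter T4: 0.14 × 0.048 = 0.00672
  Transmitter T5: 0.06 × 0.011 = 0.00066
  Transmitter T2: 0.23 × 0.142 = 0.03266
  Transmitter T1: 0.23 × 0.07 = 0.0161
Normalizing constant = 0.10499.
P(Transmitter T6 | evidence) = 0.0076 / 0.10499 ≈ 0.0724.

0.0724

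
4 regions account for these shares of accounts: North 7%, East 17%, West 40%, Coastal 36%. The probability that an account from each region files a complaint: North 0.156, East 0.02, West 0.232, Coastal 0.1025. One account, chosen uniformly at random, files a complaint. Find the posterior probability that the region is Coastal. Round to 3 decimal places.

Compute prior × likelihood for every hypothesis:
  North: 0.07 × 0.156 = 0.01092
  East: 0.17 × 0.02 = 0.0034
  West: 0.4 × 0.232 = 0.0928
  Coastal: 0.36 × 0.1025 = 0.0369
Normalizing constant = 0.14402.
P(Coastal | evidence) = 0.0369 / 0.14402 ≈ 0.256.

0.256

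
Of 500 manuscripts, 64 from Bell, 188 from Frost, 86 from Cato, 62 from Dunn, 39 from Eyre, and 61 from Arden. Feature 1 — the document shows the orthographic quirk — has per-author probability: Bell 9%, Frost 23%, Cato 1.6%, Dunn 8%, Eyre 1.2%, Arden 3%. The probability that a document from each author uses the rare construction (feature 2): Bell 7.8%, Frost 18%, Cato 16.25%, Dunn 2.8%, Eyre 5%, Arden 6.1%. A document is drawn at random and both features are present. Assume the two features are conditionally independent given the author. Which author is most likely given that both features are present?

Prior × likelihood for each hypothesis:
  Bell: 0.128 × 0.09 × 0.078 = 0.00089856
  Frost: 0.376 × 0.23 × 0.18 = 0.0155664
  Cato: 0.172 × 0.016 × 0.1625 = 0.0004472
  Dunn: 0.124 × 0.08 × 0.028 = 0.00027776
  Eyre: 0.078 × 0.012 × 0.05 = 0.0000468
  Arden: 0.122 × 0.03 × 0.061 = 0.00022326
Normalizing constant = 0.01745998.
Largest term belongs to Frost, so Frost is most probable.

Frost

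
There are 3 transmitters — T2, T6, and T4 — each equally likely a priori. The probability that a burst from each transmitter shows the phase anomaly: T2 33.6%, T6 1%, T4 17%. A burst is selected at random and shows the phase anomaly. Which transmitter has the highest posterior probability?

T2

With a uniform prior (1/3 each), posterior ∝ likelihood:
  T2: 0.336
  T6: 0.01
  T4: 0.17
Normalizing constant = 0.516.
Largest term belongs to T2, so T2 is most probable.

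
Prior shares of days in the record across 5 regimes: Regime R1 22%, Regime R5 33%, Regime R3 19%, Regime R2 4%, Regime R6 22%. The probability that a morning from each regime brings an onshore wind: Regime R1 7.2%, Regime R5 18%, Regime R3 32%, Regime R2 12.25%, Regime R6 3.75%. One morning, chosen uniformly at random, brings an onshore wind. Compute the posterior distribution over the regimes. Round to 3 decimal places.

Regime R1 0.106, Regime R5 0.398, Regime R3 0.408, Regime R2 0.033, Regime R6 0.055

Unnormalized posteriors (prior × likelihood):
  Regime R1: 0.22 × 0.072 = 0.01584
  Regime R5: 0.33 × 0.18 = 0.0594
  Regime R3: 0.19 × 0.32 = 0.0608
  Regime R2: 0.04 × 0.1225 = 0.0049
  Regime R6: 0.22 × 0.0375 = 0.00825
Sum = 0.14919.
P(Regime R1 | onshore) = 0.01584/0.14919 ≈ 0.106
P(Regime R5 | onshore) = 0.0594/0.14919 ≈ 0.398
P(Regime R3 | onshore) = 0.0608/0.14919 ≈ 0.408
P(Regime R2 | onshore) = 0.0049/0.14919 ≈ 0.033
P(Regime R6 | onshore) = 0.00825/0.14919 ≈ 0.055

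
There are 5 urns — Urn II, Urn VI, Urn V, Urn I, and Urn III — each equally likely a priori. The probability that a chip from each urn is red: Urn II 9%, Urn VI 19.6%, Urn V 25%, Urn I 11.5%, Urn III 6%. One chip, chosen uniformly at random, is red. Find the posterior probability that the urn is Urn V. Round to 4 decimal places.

Since the prior is uniform, the posterior is proportional to the likelihood:
  Urn II: 0.09
  Urn VI: 0.196
  Urn V: 0.25
  Urn I: 0.115
  Urn III: 0.06
Sum = 0.711.
P(Urn V | evidence) = 0.25 / 0.711 ≈ 0.3516.

0.3516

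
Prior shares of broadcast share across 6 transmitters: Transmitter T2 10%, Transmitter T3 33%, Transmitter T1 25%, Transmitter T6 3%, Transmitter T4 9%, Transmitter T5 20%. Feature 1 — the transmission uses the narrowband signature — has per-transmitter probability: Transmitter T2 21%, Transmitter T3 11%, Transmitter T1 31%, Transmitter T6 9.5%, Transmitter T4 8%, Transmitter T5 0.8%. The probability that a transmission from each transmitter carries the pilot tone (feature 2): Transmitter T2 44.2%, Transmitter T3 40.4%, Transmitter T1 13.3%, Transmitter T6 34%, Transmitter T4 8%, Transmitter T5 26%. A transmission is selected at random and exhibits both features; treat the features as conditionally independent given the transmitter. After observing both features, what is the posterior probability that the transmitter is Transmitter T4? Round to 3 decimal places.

0.016

Compute prior × likelihood for every hypothesis:
  Transmitter T2: 0.1 × 0.21 × 0.442 = 0.009282
  Transmitter T3: 0.33 × 0.11 × 0.404 = 0.0146652
  Transmitter T1: 0.25 × 0.31 × 0.133 = 0.0103075
  Transmitter T6: 0.03 × 0.095 × 0.34 = 0.000969
  Transmitter T4: 0.09 × 0.08 × 0.08 = 0.000576
  Transmitter T5: 0.2 × 0.008 × 0.26 = 0.000416
Normalizing constant = 0.0362157.
P(Transmitter T4 | evidence) = 0.000576 / 0.0362157 ≈ 0.016.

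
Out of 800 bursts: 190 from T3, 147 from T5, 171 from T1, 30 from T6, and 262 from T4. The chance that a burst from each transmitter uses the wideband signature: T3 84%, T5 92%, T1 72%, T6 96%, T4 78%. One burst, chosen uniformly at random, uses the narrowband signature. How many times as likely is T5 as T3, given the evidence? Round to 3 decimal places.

0.387

Taking complements, P(narrowband | each) = T3 0.16, T5 0.08, T1 0.28, T6 0.04, T4 0.22.
By Bayes' rule, posterior ∝ prior × likelihood:
  T3: 0.2375 × 0.16 = 0.038
  T5: 0.18375 × 0.08 = 0.0147
  T1: 0.21375 × 0.28 = 0.05985
  T6: 0.0375 × 0.04 = 0.0015
  T4: 0.3275 × 0.22 = 0.07205
Normalizing constant = 0.1861.
The ratio is 0.0147 / 0.038 (the normalizer cancels) = 0.387.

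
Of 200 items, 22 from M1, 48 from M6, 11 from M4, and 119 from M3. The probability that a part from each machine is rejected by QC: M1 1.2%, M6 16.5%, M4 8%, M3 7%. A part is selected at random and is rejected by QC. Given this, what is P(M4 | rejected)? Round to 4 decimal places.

0.0506

Unnormalized posteriors (prior × likelihood):
  M1: 0.11 × 0.012 = 0.00132
  M6: 0.24 × 0.165 = 0.0396
  M4: 0.055 × 0.08 = 0.0044
  M3: 0.595 × 0.07 = 0.04165
Sum = 0.08697.
P(M4 | evidence) = 0.0044 / 0.08697 ≈ 0.0506.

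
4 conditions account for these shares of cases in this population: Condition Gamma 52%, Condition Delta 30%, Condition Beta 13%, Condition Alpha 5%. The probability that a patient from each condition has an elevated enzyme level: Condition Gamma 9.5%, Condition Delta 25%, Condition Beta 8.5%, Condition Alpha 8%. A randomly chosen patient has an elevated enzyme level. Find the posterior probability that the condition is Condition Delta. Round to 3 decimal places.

Compute prior × likelihood for every hypothesis:
  Condition Gamma: 0.52 × 0.095 = 0.0494
  Condition Delta: 0.3 × 0.25 = 0.075
  Condition Beta: 0.13 × 0.085 = 0.01105
  Condition Alpha: 0.05 × 0.08 = 0.004
Total = 0.13945.
P(Condition Delta | evidence) = 0.075 / 0.13945 ≈ 0.538.

0.538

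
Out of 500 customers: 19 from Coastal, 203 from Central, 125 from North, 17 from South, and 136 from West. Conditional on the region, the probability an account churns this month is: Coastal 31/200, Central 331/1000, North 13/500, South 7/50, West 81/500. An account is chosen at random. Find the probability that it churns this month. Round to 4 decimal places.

Prior × likelihood for each hypothesis:
  Coastal: 0.038 × 0.155 = 0.00589
  Central: 0.406 × 0.331 = 0.134386
  North: 0.25 × 0.026 = 0.0065
  South: 0.034 × 0.14 = 0.00476
  West: 0.272 × 0.162 = 0.044064
P(churn) = 0.00589 + 0.134386 + 0.0065 + 0.00476 + 0.044064 = 0.1956 → 0.1956.

0.1956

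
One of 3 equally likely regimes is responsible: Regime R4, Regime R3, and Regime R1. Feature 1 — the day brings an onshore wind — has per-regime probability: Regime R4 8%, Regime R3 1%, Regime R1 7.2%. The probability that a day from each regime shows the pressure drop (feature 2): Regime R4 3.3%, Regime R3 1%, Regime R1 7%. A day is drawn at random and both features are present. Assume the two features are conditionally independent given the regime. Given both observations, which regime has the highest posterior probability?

Regime R1

Since the prior is uniform, the posterior is proportional to the likelihood:
  Regime R4: 0.08 × 0.033 = 0.00264
  Regime R3: 0.01 × 0.01 = 0.0001
  Regime R1: 0.072 × 0.07 = 0.00504
Sum = 0.00778.
Largest term belongs to Regime R1, so Regime R1 is most probable.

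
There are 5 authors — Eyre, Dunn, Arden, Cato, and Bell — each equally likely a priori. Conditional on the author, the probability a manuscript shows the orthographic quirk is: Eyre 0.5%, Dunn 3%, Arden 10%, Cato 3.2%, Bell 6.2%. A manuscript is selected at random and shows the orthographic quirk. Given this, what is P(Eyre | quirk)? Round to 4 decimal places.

Since the prior is uniform, the posterior is proportional to the likelihood:
  Eyre: 0.005
  Dunn: 0.03
  Arden: 0.1
  Cato: 0.032
  Bell: 0.062
Sum = 0.229.
P(Eyre | evidence) = 0.005 / 0.229 ≈ 0.0218.

0.0218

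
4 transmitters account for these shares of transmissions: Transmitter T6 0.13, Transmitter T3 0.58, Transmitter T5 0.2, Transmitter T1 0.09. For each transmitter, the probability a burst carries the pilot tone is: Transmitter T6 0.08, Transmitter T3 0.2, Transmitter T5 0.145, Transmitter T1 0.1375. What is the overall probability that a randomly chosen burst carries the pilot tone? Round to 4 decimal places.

0.1678

By Bayes' rule, posterior ∝ prior × likelihood:
  Transmitter T6: 0.13 × 0.08 = 0.0104
  Transmitter T3: 0.58 × 0.2 = 0.116
  Transmitter T5: 0.2 × 0.145 = 0.029
  Transmitter T1: 0.09 × 0.1375 = 0.012375
P(pilot) = 0.0104 + 0.116 + 0.029 + 0.012375 = 0.167775 → 0.1678.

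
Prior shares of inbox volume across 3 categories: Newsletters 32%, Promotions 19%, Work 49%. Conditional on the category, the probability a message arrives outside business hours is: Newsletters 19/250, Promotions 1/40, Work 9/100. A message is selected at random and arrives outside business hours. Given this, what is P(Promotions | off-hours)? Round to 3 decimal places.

0.065

Compute prior × likelihood for every hypothesis:
  Newsletters: 0.32 × 0.076 = 0.02432
  Promotions: 0.19 × 0.025 = 0.00475
  Work: 0.49 × 0.09 = 0.0441
Normalizing constant = 0.07317.
P(Promotions | evidence) = 0.00475 / 0.07317 ≈ 0.065.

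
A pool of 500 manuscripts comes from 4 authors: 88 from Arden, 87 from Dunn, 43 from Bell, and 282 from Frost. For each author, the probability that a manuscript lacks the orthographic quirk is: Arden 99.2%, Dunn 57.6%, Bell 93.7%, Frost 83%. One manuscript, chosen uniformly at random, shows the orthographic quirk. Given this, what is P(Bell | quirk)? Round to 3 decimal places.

0.031

Taking complements, P(quirk | each) = Arden 0.008, Dunn 0.424, Bell 0.063, Frost 0.17.
Unnormalized posteriors (prior × likelihood):
  Arden: 0.176 × 0.008 = 0.001408
  Dunn: 0.174 × 0.424 = 0.073776
  Bell: 0.086 × 0.063 = 0.005418
  Frost: 0.564 × 0.17 = 0.09588
Total = 0.176482.
P(Bell | evidence) = 0.005418 / 0.176482 ≈ 0.031.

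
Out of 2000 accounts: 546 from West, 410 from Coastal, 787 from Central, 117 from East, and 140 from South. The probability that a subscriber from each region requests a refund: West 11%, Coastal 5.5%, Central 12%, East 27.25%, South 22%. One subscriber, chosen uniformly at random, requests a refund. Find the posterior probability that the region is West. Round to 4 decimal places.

0.2505

Unnormalized posteriors (prior × likelihood):
  West: 0.273 × 0.11 = 0.03003
  Coastal: 0.205 × 0.055 = 0.011275
  Central: 0.3935 × 0.12 = 0.04722
  East: 0.0585 × 0.2725 = 0.01594125
  South: 0.07 × 0.22 = 0.0154
Sum = 0.11986625.
P(West | evidence) = 0.03003 / 0.11986625 ≈ 0.2505.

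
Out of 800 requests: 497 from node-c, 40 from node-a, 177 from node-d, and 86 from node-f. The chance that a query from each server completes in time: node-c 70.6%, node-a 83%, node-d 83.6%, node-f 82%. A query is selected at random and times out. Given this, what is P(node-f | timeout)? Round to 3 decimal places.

Taking complements, P(timeout | each) = node-c 0.294, node-a 0.17, node-d 0.164, node-f 0.18.
Prior × likelihood for each hypothesis:
  node-c: 0.62125 × 0.294 = 0.1826475
  node-a: 0.05 × 0.17 = 0.0085
  node-d: 0.22125 × 0.164 = 0.036285
  node-f: 0.1075 × 0.18 = 0.01935
Normalizing constant = 0.2467825.
P(node-f | evidence) = 0.01935 / 0.2467825 ≈ 0.078.

0.078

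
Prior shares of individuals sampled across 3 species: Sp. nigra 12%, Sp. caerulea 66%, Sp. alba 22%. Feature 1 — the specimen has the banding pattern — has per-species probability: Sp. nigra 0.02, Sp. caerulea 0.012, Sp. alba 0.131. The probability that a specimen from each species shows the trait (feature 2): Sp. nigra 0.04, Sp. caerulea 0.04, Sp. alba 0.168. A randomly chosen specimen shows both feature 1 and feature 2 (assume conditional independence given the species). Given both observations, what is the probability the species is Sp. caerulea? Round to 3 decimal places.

0.060

Unnormalized posteriors (prior × likelihood):
  Sp. nigra: 0.12 × 0.02 × 0.04 = 0.000096
  Sp. caerulea: 0.66 × 0.012 × 0.04 = 0.0003168
  Sp. alba: 0.22 × 0.131 × 0.168 = 0.00484176
Sum = 0.00525456.
P(Sp. caerulea | evidence) = 0.0003168 / 0.00525456 ≈ 0.060.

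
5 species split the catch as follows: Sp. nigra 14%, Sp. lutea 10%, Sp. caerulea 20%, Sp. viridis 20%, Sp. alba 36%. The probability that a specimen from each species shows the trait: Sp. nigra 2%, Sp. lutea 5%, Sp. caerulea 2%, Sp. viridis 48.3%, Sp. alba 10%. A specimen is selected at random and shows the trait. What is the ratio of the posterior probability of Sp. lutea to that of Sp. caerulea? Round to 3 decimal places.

By Bayes' rule, posterior ∝ prior × likelihood:
  Sp. nigra: 0.14 × 0.02 = 0.0028
  Sp. lutea: 0.1 × 0.05 = 0.005
  Sp. caerulea: 0.2 × 0.02 = 0.004
  Sp. viridis: 0.2 × 0.483 = 0.0966
  Sp. alba: 0.36 × 0.1 = 0.036
Sum = 0.1444.
The ratio is 0.005 / 0.004 (the normalizer cancels) = 1.250.

1.250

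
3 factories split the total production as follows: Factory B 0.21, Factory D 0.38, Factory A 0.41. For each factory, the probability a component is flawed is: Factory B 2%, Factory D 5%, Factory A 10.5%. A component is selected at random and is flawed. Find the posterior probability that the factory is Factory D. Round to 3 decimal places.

0.287

Compute prior × likelihood for every hypothesis:
  Factory B: 0.21 × 0.02 = 0.0042
  Factory D: 0.38 × 0.05 = 0.019
  Factory A: 0.41 × 0.105 = 0.04305
Total = 0.06625.
P(Factory D | evidence) = 0.019 / 0.06625 ≈ 0.287.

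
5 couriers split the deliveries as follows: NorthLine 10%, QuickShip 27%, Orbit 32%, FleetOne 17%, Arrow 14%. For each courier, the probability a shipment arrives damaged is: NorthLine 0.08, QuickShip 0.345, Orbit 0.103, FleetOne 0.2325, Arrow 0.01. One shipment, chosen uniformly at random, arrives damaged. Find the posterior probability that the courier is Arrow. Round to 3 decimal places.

Prior × likelihood for each hypothesis:
  NorthLine: 0.1 × 0.08 = 0.008
  QuickShip: 0.27 × 0.345 = 0.09315
  Orbit: 0.32 × 0.103 = 0.03296
  FleetOne: 0.17 × 0.2325 = 0.039525
  Arrow: 0.14 × 0.01 = 0.0014
Total = 0.175035.
P(Arrow | evidence) = 0.0014 / 0.175035 ≈ 0.008.

0.008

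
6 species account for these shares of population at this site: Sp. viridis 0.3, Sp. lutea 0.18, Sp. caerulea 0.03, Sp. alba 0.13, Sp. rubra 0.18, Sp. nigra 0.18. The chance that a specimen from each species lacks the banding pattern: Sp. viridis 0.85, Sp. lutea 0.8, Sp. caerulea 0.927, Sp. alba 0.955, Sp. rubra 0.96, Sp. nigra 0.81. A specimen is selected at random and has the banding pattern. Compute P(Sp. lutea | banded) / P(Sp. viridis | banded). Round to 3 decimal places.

0.800

Taking complements, P(banded | each) = Sp. viridis 0.15, Sp. lutea 0.2, Sp. caerulea 0.073, Sp. alba 0.045, Sp. rubra 0.04, Sp. nigra 0.19.
Compute prior × likelihood for every hypothesis:
  Sp. viridis: 0.3 × 0.15 = 0.045
  Sp. lutea: 0.18 × 0.2 = 0.036
  Sp. caerulea: 0.03 × 0.073 = 0.00219
  Sp. alba: 0.13 × 0.045 = 0.00585
  Sp. rubra: 0.18 × 0.04 = 0.0072
  Sp. nigra: 0.18 × 0.19 = 0.0342
Total = 0.13044.
The ratio is 0.036 / 0.045 (the normalizer cancels) = 0.800.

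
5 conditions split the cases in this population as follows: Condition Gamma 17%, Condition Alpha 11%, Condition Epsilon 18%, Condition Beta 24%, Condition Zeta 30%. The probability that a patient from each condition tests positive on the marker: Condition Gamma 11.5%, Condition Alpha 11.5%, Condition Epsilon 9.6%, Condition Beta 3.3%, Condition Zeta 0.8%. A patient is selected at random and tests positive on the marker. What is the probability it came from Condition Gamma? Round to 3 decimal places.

0.327

Prior × likelihood for each hypothesis:
  Condition Gamma: 0.17 × 0.115 = 0.01955
  Condition Alpha: 0.11 × 0.115 = 0.01265
  Condition Epsilon: 0.18 × 0.096 = 0.01728
  Condition Beta: 0.24 × 0.033 = 0.00792
  Condition Zeta: 0.3 × 0.008 = 0.0024
Sum = 0.0598.
P(Condition Gamma | evidence) = 0.01955 / 0.0598 ≈ 0.327.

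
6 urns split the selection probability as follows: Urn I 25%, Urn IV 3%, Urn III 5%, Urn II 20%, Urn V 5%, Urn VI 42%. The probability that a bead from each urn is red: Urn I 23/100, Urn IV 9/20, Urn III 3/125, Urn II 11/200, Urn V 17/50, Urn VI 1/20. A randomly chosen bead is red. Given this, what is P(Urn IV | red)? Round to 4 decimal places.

0.1114

Unnormalized posteriors (prior × likelihood):
  Urn I: 0.25 × 0.23 = 0.0575
  Urn IV: 0.03 × 0.45 = 0.0135
  Urn III: 0.05 × 0.024 = 0.0012
  Urn II: 0.2 × 0.055 = 0.011
  Urn V: 0.05 × 0.34 = 0.017
  Urn VI: 0.42 × 0.05 = 0.021
Normalizing constant = 0.1212.
P(Urn IV | evidence) = 0.0135 / 0.1212 ≈ 0.1114.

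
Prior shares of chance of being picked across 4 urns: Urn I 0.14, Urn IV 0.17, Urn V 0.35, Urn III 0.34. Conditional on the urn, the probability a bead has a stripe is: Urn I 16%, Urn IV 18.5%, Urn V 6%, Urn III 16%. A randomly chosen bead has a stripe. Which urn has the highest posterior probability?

Urn III

Unnormalized posteriors (prior × likelihood):
  Urn I: 0.14 × 0.16 = 0.0224
  Urn IV: 0.17 × 0.185 = 0.03145
  Urn V: 0.35 × 0.06 = 0.021
  Urn III: 0.34 × 0.16 = 0.0544
Total = 0.12925.
Largest term belongs to Urn III, so Urn III is most probable.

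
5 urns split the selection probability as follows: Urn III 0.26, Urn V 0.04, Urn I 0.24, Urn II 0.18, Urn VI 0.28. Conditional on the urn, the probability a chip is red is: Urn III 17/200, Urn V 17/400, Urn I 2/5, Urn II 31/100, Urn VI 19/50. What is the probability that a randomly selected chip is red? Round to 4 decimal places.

By Bayes' rule, posterior ∝ prior × likelihood:
  Urn III: 0.26 × 0.085 = 0.0221
  Urn V: 0.04 × 0.0425 = 0.0017
  Urn I: 0.24 × 0.4 = 0.096
  Urn II: 0.18 × 0.31 = 0.0558
  Urn VI: 0.28 × 0.38 = 0.1064
P(red) = 0.0221 + 0.0017 + 0.096 + 0.0558 + 0.1064 = 0.282 → 0.2820.

0.2820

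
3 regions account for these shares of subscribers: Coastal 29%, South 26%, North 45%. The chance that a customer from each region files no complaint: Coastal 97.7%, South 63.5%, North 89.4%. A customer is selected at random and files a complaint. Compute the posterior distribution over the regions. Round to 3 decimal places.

Taking complements, P(complaint | each) = Coastal 0.023, South 0.365, North 0.106.
By Bayes' rule, posterior ∝ prior × likelihood:
  Coastal: 0.29 × 0.023 = 0.00667
  South: 0.26 × 0.365 = 0.0949
  North: 0.45 × 0.106 = 0.0477
Normalizing constant = 0.14927.
P(Coastal | complaint) = 0.00667/0.14927 ≈ 0.045
P(South | complaint) = 0.0949/0.14927 ≈ 0.636
P(North | complaint) = 0.0477/0.14927 ≈ 0.320
(Check: 0.045+0.636+0.320 = 1.001.)

Coastal 0.045, South 0.636, North 0.320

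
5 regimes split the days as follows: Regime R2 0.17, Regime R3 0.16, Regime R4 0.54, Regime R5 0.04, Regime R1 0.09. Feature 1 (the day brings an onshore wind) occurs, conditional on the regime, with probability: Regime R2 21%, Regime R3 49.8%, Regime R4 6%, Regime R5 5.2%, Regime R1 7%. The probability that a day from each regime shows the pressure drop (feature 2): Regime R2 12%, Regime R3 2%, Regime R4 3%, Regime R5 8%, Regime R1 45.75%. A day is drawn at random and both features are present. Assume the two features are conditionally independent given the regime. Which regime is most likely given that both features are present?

Regime R2

Prior × likelihood for each hypothesis:
  Regime R2: 0.17 × 0.21 × 0.12 = 0.004284
  Regime R3: 0.16 × 0.498 × 0.02 = 0.0015936
  Regime R4: 0.54 × 0.06 × 0.03 = 0.000972
  Regime R5: 0.04 × 0.052 × 0.08 = 0.0001664
  Regime R1: 0.09 × 0.07 × 0.4575 = 0.00288225
Sum = 0.00989825.
Largest term belongs to Regime R2, so Regime R2 is most probable.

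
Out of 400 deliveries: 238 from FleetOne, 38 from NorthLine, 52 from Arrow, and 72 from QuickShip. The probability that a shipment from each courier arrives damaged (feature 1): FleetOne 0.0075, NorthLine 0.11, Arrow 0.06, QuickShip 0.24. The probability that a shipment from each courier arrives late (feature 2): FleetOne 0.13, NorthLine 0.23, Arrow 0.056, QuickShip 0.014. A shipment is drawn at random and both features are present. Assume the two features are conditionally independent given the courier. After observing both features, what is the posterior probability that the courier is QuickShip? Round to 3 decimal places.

Unnormalized posteriors (prior × likelihood):
  FleetOne: 0.595 × 0.0075 × 0.13 = 0.000580125
  NorthLine: 0.095 × 0.11 × 0.23 = 0.0024035
  Arrow: 0.13 × 0.06 × 0.056 = 0.0004368
  QuickShip: 0.18 × 0.24 × 0.014 = 0.0006048
Normalizing constant = 0.004025225.
P(QuickShip | evidence) = 0.0006048 / 0.004025225 ≈ 0.150.

0.150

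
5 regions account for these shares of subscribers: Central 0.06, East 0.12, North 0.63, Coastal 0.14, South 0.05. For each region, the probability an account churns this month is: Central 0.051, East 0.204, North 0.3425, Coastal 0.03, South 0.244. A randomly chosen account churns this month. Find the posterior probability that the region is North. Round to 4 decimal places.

0.8308

Prior × likelihood for each hypothesis:
  Central: 0.06 × 0.051 = 0.00306
  East: 0.12 × 0.204 = 0.02448
  North: 0.63 × 0.3425 = 0.215775
  Coastal: 0.14 × 0.03 = 0.0042
  South: 0.05 × 0.244 = 0.0122
Normalizing constant = 0.259715.
P(North | evidence) = 0.215775 / 0.259715 ≈ 0.8308.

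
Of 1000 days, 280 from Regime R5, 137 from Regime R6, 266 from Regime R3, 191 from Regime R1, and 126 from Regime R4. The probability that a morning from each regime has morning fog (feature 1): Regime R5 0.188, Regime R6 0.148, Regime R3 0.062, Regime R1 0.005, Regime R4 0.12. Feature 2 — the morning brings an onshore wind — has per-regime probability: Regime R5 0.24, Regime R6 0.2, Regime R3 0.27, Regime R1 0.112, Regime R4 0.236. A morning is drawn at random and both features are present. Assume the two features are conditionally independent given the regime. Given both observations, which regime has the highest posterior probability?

Prior × likelihood for each hypothesis:
  Regime R5: 0.28 × 0.188 × 0.24 = 0.0126336
  Regime R6: 0.137 × 0.148 × 0.2 = 0.0040552
  Regime R3: 0.266 × 0.062 × 0.27 = 0.00445284
  Regime R1: 0.191 × 0.005 × 0.112 = 0.00010696
  Regime R4: 0.126 × 0.12 × 0.236 = 0.00356832
Sum = 0.02481692.
Largest term belongs to Regime R5, so Regime R5 is most probable.

Regime R5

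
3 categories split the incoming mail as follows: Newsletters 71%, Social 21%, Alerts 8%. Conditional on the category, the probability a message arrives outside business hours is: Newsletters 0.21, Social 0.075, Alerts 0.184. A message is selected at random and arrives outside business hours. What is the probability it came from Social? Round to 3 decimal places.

By Bayes' rule, posterior ∝ prior × likelihood:
  Newsletters: 0.71 × 0.21 = 0.1491
  Social: 0.21 × 0.075 = 0.01575
  Alerts: 0.08 × 0.184 = 0.01472
Total = 0.17957.
P(Social | evidence) = 0.01575 / 0.17957 ≈ 0.088.

0.088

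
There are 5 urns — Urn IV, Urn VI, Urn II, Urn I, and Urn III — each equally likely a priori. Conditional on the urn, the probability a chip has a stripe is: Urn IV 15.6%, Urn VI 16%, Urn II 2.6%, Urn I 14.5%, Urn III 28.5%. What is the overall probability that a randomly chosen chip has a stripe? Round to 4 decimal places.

Since the prior is uniform, the posterior is proportional to the likelihood:
  Urn IV: 0.156
  Urn VI: 0.16
  Urn II: 0.026
  Urn I: 0.145
  Urn III: 0.285
P(striped) = (1/5) × (0.156 + 0.16 + 0.026 + 0.145 + 0.285) = 0.772/5 ≈ 0.1544.

0.1544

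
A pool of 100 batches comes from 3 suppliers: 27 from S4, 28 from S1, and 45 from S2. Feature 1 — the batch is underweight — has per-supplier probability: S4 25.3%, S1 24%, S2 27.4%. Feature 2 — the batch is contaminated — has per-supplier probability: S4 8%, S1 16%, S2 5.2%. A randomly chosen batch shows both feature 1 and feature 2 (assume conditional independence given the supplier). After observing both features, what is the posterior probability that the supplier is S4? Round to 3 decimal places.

0.242

Unnormalized posteriors (prior × likelihood):
  S4: 0.27 × 0.253 × 0.08 = 0.0054648
  S1: 0.28 × 0.24 × 0.16 = 0.010752
  S2: 0.45 × 0.274 × 0.052 = 0.0064116
Sum = 0.0226284.
P(S4 | evidence) = 0.0054648 / 0.0226284 ≈ 0.242.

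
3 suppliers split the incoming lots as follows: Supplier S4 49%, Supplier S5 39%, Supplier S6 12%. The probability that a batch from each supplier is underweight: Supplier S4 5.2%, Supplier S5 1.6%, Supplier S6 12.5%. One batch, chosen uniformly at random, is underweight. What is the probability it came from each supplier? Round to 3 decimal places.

Unnormalized posteriors (prior × likelihood):
  Supplier S4: 0.49 × 0.052 = 0.02548
  Supplier S5: 0.39 × 0.016 = 0.00624
  Supplier S6: 0.12 × 0.125 = 0.015
Sum = 0.04672.
P(Supplier S4 | underweight) = 0.02548/0.04672 ≈ 0.545
P(Supplier S5 | underweight) = 0.00624/0.04672 ≈ 0.134
P(Supplier S6 | underweight) = 0.015/0.04672 ≈ 0.321
(Check: 0.545+0.134+0.321 = 1.000.)

Supplier S4 0.545, Supplier S5 0.134, Supplier S6 0.321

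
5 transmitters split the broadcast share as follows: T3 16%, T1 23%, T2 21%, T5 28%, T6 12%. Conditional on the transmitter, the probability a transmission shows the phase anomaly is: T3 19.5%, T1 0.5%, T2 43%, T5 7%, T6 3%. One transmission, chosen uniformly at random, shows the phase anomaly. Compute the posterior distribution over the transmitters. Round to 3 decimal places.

Compute prior × likelihood for every hypothesis:
  T3: 0.16 × 0.195 = 0.0312
  T1: 0.23 × 0.005 = 0.00115
  T2: 0.21 × 0.43 = 0.0903
  T5: 0.28 × 0.07 = 0.0196
  T6: 0.12 × 0.03 = 0.0036
Total = 0.14585.
P(T3 | anomaly) = 0.0312/0.14585 ≈ 0.214
P(T1 | anomaly) = 0.00115/0.14585 ≈ 0.008
P(T2 | anomaly) = 0.0903/0.14585 ≈ 0.619
P(T5 | anomaly) = 0.0196/0.14585 ≈ 0.134
P(T6 | anomaly) = 0.0036/0.14585 ≈ 0.025
(Check: 0.214+0.008+0.619+0.134+0.025 = 1.000.)

T3 0.214, T1 0.008, T2 0.619, T5 0.134, T6 0.025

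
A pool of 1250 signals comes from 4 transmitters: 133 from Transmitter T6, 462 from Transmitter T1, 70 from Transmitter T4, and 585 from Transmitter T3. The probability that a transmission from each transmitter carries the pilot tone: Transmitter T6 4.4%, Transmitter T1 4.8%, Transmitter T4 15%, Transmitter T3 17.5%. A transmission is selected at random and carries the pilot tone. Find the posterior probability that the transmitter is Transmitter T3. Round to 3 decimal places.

0.727

Prior × likelihood for each hypothesis:
  Transmitter T6: 0.1064 × 0.044 = 0.0046816
  Transmitter T1: 0.3696 × 0.048 = 0.0177408
  Transmitter T4: 0.056 × 0.15 = 0.0084
  Transmitter T3: 0.468 × 0.175 = 0.0819
Normalizing constant = 0.1127224.
P(Transmitter T3 | evidence) = 0.0819 / 0.1127224 ≈ 0.727.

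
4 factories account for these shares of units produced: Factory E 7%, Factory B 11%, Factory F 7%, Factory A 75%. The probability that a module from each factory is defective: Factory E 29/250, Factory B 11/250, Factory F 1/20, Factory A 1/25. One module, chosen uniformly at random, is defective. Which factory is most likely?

Unnormalized posteriors (prior × likelihood):
  Factory E: 0.07 × 0.116 = 0.00812
  Factory B: 0.11 × 0.044 = 0.00484
  Factory F: 0.07 × 0.05 = 0.0035
  Factory A: 0.75 × 0.04 = 0.03
Total = 0.04646.
Largest term belongs to Factory A, so Factory A is most probable.

Factory A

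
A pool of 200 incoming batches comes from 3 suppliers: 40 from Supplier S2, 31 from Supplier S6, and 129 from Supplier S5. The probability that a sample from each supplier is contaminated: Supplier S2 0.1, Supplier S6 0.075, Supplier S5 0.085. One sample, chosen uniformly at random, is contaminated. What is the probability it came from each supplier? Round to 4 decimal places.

Supplier S2 0.2313, Supplier S6 0.1345, Supplier S5 0.6342

Compute prior × likelihood for every hypothesis:
  Supplier S2: 0.2 × 0.1 = 0.02
  Supplier S6: 0.155 × 0.075 = 0.011625
  Supplier S5: 0.645 × 0.085 = 0.054825
Total = 0.08645.
P(Supplier S2 | contaminated) = 0.02/0.08645 ≈ 0.2313
P(Supplier S6 | contaminated) = 0.011625/0.08645 ≈ 0.1345
P(Supplier S5 | contaminated) = 0.054825/0.08645 ≈ 0.6342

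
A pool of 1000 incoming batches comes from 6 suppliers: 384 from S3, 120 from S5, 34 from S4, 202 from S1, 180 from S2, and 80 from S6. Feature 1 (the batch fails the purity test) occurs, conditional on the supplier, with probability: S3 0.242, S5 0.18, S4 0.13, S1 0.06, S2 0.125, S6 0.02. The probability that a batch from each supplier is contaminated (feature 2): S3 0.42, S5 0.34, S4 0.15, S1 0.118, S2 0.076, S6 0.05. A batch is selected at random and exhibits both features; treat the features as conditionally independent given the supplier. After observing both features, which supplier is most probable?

S3

Prior × likelihood for each hypothesis:
  S3: 0.384 × 0.242 × 0.42 = 0.03902976
  S5: 0.12 × 0.18 × 0.34 = 0.007344
  S4: 0.034 × 0.13 × 0.15 = 0.000663
  S1: 0.202 × 0.06 × 0.118 = 0.00143016
  S2: 0.18 × 0.125 × 0.076 = 0.00171
  S6: 0.08 × 0.02 × 0.05 = 0.00008
Total = 0.05025692.
Largest term belongs to S3, so S3 is most probable.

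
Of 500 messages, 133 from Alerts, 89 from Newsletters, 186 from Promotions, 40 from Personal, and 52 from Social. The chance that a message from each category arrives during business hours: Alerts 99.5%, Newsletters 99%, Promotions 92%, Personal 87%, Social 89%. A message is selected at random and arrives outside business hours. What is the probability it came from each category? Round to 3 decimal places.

Taking complements, P(off-hours | each) = Alerts 0.005, Newsletters 0.01, Promotions 0.08, Personal 0.13, Social 0.11.
By Bayes' rule, posterior ∝ prior × likelihood:
  Alerts: 0.266 × 0.005 = 0.00133
  Newsletters: 0.178 × 0.01 = 0.00178
  Promotions: 0.372 × 0.08 = 0.02976
  Personal: 0.08 × 0.13 = 0.0104
  Social: 0.104 × 0.11 = 0.01144
Sum = 0.05471.
P(Alerts | off-hours) = 0.00133/0.05471 ≈ 0.024
P(Newsletters | off-hours) = 0.00178/0.05471 ≈ 0.033
P(Promotions | off-hours) = 0.02976/0.05471 ≈ 0.544
P(Personal | off-hours) = 0.0104/0.05471 ≈ 0.190
P(Social | off-hours) = 0.01144/0.05471 ≈ 0.209

Alerts 0.024, Newsletters 0.033, Promotions 0.544, Personal 0.190, Social 0.209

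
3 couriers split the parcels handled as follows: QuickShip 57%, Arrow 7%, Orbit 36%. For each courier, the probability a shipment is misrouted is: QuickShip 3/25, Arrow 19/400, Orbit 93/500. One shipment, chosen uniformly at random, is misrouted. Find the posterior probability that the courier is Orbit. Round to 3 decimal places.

By Bayes' rule, posterior ∝ prior × likelihood:
  QuickShip: 0.57 × 0.12 = 0.0684
  Arrow: 0.07 × 0.0475 = 0.003325
  Orbit: 0.36 × 0.186 = 0.06696
Sum = 0.138685.
P(Orbit | evidence) = 0.06696 / 0.138685 ≈ 0.483.

0.483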